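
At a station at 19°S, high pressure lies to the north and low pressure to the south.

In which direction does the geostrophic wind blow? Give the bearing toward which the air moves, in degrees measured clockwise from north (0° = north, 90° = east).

090°

The pressure-gradient force points toward the south (bearing 180°).
Geostrophic balance: in the Southern Hemisphere the Coriolis force deflects motion to the left, so the geostrophic wind blows 90° to the left of the pressure-gradient force (low pressure on the right).
Rotating 180° by 90° counterclockwise gives 090° — the wind blows toward the east.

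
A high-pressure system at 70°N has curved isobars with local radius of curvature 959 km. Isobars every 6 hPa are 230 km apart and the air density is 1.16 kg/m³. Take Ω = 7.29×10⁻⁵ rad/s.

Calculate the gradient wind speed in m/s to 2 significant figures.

Coriolis parameter at 70°N:
f = 2Ω sin φ = 2 × 7.29×10⁻⁵ × sin 70° = 1.37×10⁻⁴ s⁻¹
Pressure gradient: |∂P/∂n| = 600 Pa / 230000 m = 2.61×10⁻³ Pa/m
Geostrophic speed: V_g = |∂P/∂n|/(fρ) = 2.61×10⁻³/(1.37×10⁻⁴ × 1.16) = 16.4 m/s
Around a high, pressure-gradient force acts outward with centrifugal, so Coriolis balances both:
fV = (1/ρ)|∂P/∂n| + V²/R  →  V² − fR·V + fR·V_g = 0
With fR = 1.37×10⁻⁴ × 959×10³ m = 131 m/s:
V = [fR − √((fR)² − 4 fR V_g)]/2 = [131 − √(131² − 4×131×16.4)]/2 = 19.2 m/s
Supergeostrophic (V > V_g = 16.4 m/s), as expected around a high.

19 m/s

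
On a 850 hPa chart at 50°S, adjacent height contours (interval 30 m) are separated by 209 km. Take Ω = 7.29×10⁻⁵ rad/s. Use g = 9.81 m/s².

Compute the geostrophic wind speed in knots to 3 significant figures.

Coriolis parameter at 50°S:
f = 2Ω sin φ = 2 × 7.29×10⁻⁵ × sin 50° = 1.12×10⁻⁴ s⁻¹
Height gradient: |∂Z/∂n| = 30 m / 209000 m = 1.44×10⁻⁴
On a pressure surface, geostrophic balance gives V_g = (g/f)|∂Z/∂n|:
V_g = 9.81 × 1.44×10⁻⁴ / 1.12×10⁻⁴ = 12.6 m/s
Converting: 12.6 m/s × 1.944 = 24.5 knots

24.5 knots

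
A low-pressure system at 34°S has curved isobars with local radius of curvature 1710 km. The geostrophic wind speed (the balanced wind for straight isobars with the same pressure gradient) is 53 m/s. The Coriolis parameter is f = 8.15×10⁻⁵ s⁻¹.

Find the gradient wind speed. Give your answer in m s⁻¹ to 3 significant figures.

Around a low, centrifugal force acts outward with Coriolis, so pressure-gradient force balances both:
(1/ρ)|∂P/∂n| = fV + V²/R  →  V² + fR·V − fR·V_g = 0
With fR = 8.15×10⁻⁵ × 1710×10³ m = 139 m/s:
V = [−fR + √((fR)² + 4 fR V_g)]/2 = [−139 + √(139² + 4×139×53)]/2 = 41 m/s
Subgeostrophic (V < V_g = 53 m/s), as expected around a low.

41.0 m s⁻¹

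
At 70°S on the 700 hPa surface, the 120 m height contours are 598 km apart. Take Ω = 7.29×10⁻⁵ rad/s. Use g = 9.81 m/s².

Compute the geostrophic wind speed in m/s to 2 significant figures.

Coriolis parameter at 70°S:
f = 2Ω sin φ = 2 × 7.29×10⁻⁵ × sin 70° = 1.37×10⁻⁴ s⁻¹
Height gradient: |∂Z/∂n| = 120 m / 598000 m = 2.01×10⁻⁴
On a pressure surface, geostrophic balance gives V_g = (g/f)|∂Z/∂n|:
V_g = 9.81 × 2.01×10⁻⁴ / 1.37×10⁻⁴ = 14.4 m/s

14 m/s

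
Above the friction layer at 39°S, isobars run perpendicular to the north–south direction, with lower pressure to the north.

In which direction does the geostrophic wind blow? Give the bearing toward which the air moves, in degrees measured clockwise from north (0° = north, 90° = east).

The pressure-gradient force points toward the north (bearing 000°).
Geostrophic balance: in the Southern Hemisphere the Coriolis force deflects motion to the left, so the geostrophic wind blows 90° to the left of the pressure-gradient force (low pressure on the right).
Rotating 000° by 90° counterclockwise gives 270° — the wind blows toward the west.

270°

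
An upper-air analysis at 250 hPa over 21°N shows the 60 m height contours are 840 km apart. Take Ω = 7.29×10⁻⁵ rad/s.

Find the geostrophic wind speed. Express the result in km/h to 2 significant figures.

Coriolis parameter at 21°N:
f = 2Ω sin φ = 2 × 7.29×10⁻⁵ × sin 21° = 5.23×10⁻⁵ s⁻¹
Height gradient: |∂Z/∂n| = 60 m / 840000 m = 7.14×10⁻⁵
On a pressure surface, geostrophic balance gives V_g = (g/f)|∂Z/∂n|:
V_g = 9.81 × 7.14×10⁻⁵ / 5.23×10⁻⁵ = 13.4 m/s
Converting: 13.4 m/s × 3.6 = 48 km/h

48 km/h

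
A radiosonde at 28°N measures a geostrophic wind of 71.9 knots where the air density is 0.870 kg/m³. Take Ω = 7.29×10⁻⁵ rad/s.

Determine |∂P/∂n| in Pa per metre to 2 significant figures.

Coriolis parameter at 28°N:
f = 2Ω sin φ = 2 × 7.29×10⁻⁵ × sin 28° = 6.84×10⁻⁵ s⁻¹
Wind speed in SI: 71.9 knots = 37.0 m/s
Geostrophic balance rearranged: |∂P/∂n| = f ρ V_g
|∂P/∂n| = 6.84×10⁻⁵ × 0.870 × 37.0 = 2.20×10⁻³ Pa/m

2.2×10⁻³ Pa/m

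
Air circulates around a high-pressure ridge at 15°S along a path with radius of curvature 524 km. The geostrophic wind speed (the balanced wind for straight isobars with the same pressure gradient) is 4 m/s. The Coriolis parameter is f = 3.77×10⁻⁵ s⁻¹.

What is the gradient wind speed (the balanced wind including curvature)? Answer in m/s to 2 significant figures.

Around a high, pressure-gradient force acts outward with centrifugal, so Coriolis balances both:
fV = (1/ρ)|∂P/∂n| + V²/R  →  V² − fR·V + fR·V_g = 0
With fR = 3.77×10⁻⁵ × 524×10³ m = 19.8 m/s:
V = [fR − √((fR)² − 4 fR V_g)]/2 = [19.8 − √(19.8² − 4×19.8×4)]/2 = 5.57 m/s
Supergeostrophic (V > V_g = 4 m/s), as expected around a high.

5.6 m/s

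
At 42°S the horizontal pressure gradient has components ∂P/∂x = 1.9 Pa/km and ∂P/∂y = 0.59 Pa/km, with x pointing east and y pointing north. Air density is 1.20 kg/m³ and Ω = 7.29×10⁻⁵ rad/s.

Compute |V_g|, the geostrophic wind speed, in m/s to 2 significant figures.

Coriolis parameter at 42°S:
f = 2Ω sin φ = 2 × 7.29×10⁻⁵ × sin 42° = 9.76×10⁻⁵ s⁻¹
In the Southern Hemisphere f is negative: f = −9.76×10⁻⁵ s⁻¹.
Component geostrophic relations (x east, y north):
u_g = −(1/(fρ)) ∂P/∂y,  v_g = (1/(fρ)) ∂P/∂x
u_g = −(0.59×10⁻³)/(−9.76×10⁻⁵ × 1.20) = 5.04 m/s;  v_g = (1.9×10⁻³)/(−9.76×10⁻⁵ × 1.20) = −16.2 m/s
|V_g| = √(u_g² + v_g²) = 17.0 m/s

17 m/s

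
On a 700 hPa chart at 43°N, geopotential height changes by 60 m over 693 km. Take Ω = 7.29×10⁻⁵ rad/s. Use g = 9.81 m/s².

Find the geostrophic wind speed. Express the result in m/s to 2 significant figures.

Coriolis parameter at 43°N:
f = 2Ω sin φ = 2 × 7.29×10⁻⁵ × sin 43° = 9.94×10⁻⁵ s⁻¹
Height gradient: |∂Z/∂n| = 60 m / 693000 m = 8.66×10⁻⁵
On a pressure surface, geostrophic balance gives V_g = (g/f)|∂Z/∂n|:
V_g = 9.81 × 8.66×10⁻⁵ / 9.94×10⁻⁵ = 8.54 m/s

8.5 m/s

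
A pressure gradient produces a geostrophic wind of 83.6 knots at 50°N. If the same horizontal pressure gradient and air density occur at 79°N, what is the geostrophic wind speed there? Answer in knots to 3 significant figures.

65.2 knots

With the same pressure gradient and density, V_g ∝ 1/f ∝ 1/sin φ.
V₂ = V₁ · sin φ₁ / sin φ₂ = 83.6 × sin 50° / sin 79°
V₂ = 83.6 × 0.7660/0.9816 = 65.2 knots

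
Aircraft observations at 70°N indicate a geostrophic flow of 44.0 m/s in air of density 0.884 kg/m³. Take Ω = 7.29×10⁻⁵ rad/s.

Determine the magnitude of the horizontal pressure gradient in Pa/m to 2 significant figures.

5.3×10⁻³ Pa/m

Coriolis parameter at 70°N:
f = 2Ω sin φ = 2 × 7.29×10⁻⁵ × sin 70° = 1.37×10⁻⁴ s⁻¹
Geostrophic balance rearranged: |∂P/∂n| = f ρ V_g
|∂P/∂n| = 1.37×10⁻⁴ × 0.884 × 44.0 = 5.33×10⁻³ Pa/m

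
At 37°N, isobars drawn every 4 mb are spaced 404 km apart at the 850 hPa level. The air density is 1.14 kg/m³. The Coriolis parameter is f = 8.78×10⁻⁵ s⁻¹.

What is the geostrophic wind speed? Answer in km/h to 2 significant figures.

36 km/h

Pressure gradient: |∂P/∂n| = 400 Pa / 404000 m = 9.90×10⁻⁴ Pa/m
Geostrophic balance (pressure-gradient force = Coriolis force):
V_g = (1/(fρ)) |∂P/∂n| = 9.90×10⁻⁴ / (8.78×10⁻⁵ × 1.14) = 9.89 m/s
Converting: 9.89 m/s × 3.6 = 36 km/h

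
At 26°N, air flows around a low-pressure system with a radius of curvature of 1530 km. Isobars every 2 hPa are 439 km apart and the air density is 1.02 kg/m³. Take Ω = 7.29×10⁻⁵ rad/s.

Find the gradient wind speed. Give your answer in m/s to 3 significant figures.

6.55 m/s

Coriolis parameter at 26°N:
f = 2Ω sin φ = 2 × 7.29×10⁻⁵ × sin 26° = 6.39×10⁻⁵ s⁻¹
Pressure gradient: |∂P/∂n| = 200 Pa / 439000 m = 4.56×10⁻⁴ Pa/m
Geostrophic speed: V_g = |∂P/∂n|/(fρ) = 4.56×10⁻⁴/(6.39×10⁻⁵ × 1.02) = 6.99 m/s
Around a low, centrifugal force acts outward with Coriolis, so pressure-gradient force balances both:
(1/ρ)|∂P/∂n| = fV + V²/R  →  V² + fR·V − fR·V_g = 0
With fR = 6.39×10⁻⁵ × 1530×10³ m = 97.8 m/s:
V = [−fR + √((fR)² + 4 fR V_g)]/2 = [−97.8 + √(97.8² + 4×97.8×6.99)]/2 = 6.55 m/s
Subgeostrophic (V < V_g = 6.99 m/s), as expected around a low.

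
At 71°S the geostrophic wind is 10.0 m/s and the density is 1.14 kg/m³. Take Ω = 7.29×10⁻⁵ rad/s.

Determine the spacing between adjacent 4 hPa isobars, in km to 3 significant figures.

Coriolis parameter at 71°S:
f = 2Ω sin φ = 2 × 7.29×10⁻⁵ × sin 71° = 1.38×10⁻⁴ s⁻¹
Geostrophic balance rearranged: |∂P/∂n| = f ρ V_g
|∂P/∂n| = 1.38×10⁻⁴ × 1.14 × 10.0 = 1.57×10⁻³ Pa/m
Isobar spacing: Δn = ΔP/|∂P/∂n| = 400 Pa / 1.57×10⁻³ Pa/m = 254523 m ≈ 255 km

255 km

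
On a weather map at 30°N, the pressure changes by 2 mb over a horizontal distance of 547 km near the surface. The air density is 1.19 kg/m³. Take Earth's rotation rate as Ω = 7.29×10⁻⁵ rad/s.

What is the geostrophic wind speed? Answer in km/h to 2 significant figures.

15 km/h

Coriolis parameter at 30°N:
f = 2Ω sin φ = 2 × 7.29×10⁻⁵ × sin 30° = 7.29×10⁻⁵ s⁻¹
Pressure gradient: |∂P/∂n| = 200 Pa / 547000 m = 3.66×10⁻⁴ Pa/m
Geostrophic balance (pressure-gradient force = Coriolis force):
V_g = (1/(fρ)) |∂P/∂n| = 3.66×10⁻⁴ / (7.29×10⁻⁵ × 1.19) = 4.21 m/s
Converting: 4.21 m/s × 3.6 = 15 km/h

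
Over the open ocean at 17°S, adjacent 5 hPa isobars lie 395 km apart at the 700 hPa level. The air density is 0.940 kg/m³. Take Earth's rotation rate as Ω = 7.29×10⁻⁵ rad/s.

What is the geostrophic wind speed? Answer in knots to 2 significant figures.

Coriolis parameter at 17°S:
f = 2Ω sin φ = 2 × 7.29×10⁻⁵ × sin 17° = 4.26×10⁻⁵ s⁻¹
Pressure gradient: |∂P/∂n| = 500 Pa / 395000 m = 1.27×10⁻³ Pa/m
Geostrophic balance (pressure-gradient force = Coriolis force):
V_g = (1/(fρ)) |∂P/∂n| = 1.27×10⁻³ / (4.26×10⁻⁵ × 0.940) = 31.6 m/s
Converting: 31.6 m/s × 1.944 = 61 knots

61 knots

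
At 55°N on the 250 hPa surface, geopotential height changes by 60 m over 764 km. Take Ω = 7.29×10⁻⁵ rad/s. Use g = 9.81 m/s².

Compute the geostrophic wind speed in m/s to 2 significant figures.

6.5 m/s

Coriolis parameter at 55°N:
f = 2Ω sin φ = 2 × 7.29×10⁻⁵ × sin 55° = 1.19×10⁻⁴ s⁻¹
Height gradient: |∂Z/∂n| = 60 m / 764000 m = 7.85×10⁻⁵
On a pressure surface, geostrophic balance gives V_g = (g/f)|∂Z/∂n|:
V_g = 9.81 × 7.85×10⁻⁵ / 1.19×10⁻⁴ = 6.45 m/s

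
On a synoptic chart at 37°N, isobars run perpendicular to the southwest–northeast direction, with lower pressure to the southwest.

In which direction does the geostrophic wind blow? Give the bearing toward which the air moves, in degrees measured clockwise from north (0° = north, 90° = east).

The pressure-gradient force points toward the southwest (bearing 225°).
Geostrophic balance: in the Northern Hemisphere the Coriolis force deflects motion to the right, so the geostrophic wind blows 90° to the right of the pressure-gradient force (low pressure on the left).
Rotating 225° by 90° clockwise gives 315° — the wind blows toward the northwest.

315°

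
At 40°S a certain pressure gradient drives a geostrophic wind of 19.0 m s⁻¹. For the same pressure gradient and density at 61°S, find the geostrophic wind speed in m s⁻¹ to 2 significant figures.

14 m s⁻¹

With the same pressure gradient and density, V_g ∝ 1/f ∝ 1/sin φ.
V₂ = V₁ · sin φ₁ / sin φ₂ = 19.0 × sin 40° / sin 61°
V₂ = 19.0 × 0.6428/0.8746 = 14 m s⁻¹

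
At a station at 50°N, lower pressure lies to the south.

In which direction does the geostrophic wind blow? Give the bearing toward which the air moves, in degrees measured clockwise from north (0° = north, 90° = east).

The pressure-gradient force points toward the south (bearing 180°).
Geostrophic balance: in the Northern Hemisphere the Coriolis force deflects motion to the right, so the geostrophic wind blows 90° to the right of the pressure-gradient force (low pressure on the left).
Rotating 180° by 90° clockwise gives 270° — the wind blows toward the west.

270°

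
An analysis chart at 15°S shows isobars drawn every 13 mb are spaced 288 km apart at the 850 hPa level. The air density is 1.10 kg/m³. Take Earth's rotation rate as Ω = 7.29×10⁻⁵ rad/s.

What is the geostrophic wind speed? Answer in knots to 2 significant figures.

Coriolis parameter at 15°S:
f = 2Ω sin φ = 2 × 7.29×10⁻⁵ × sin 15° = 3.77×10⁻⁵ s⁻¹
Pressure gradient: |∂P/∂n| = 1300 Pa / 288000 m = 4.51×10⁻³ Pa/m
Geostrophic balance (pressure-gradient force = Coriolis force):
V_g = (1/(fρ)) |∂P/∂n| = 4.51×10⁻³ / (3.77×10⁻⁵ × 1.10) = 109 m/s
Converting: 109 m/s × 1.944 = 210 knots

210 knots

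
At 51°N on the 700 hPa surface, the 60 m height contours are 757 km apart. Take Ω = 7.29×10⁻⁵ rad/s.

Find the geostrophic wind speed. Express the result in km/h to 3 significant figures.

24.7 km/h

Coriolis parameter at 51°N:
f = 2Ω sin φ = 2 × 7.29×10⁻⁵ × sin 51° = 1.13×10⁻⁴ s⁻¹
Height gradient: |∂Z/∂n| = 60 m / 757000 m = 7.93×10⁻⁵
On a pressure surface, geostrophic balance gives V_g = (g/f)|∂Z/∂n|:
V_g = 9.81 × 7.93×10⁻⁵ / 1.13×10⁻⁴ = 6.86 m/s
Converting: 6.86 m/s × 3.6 = 24.7 km/h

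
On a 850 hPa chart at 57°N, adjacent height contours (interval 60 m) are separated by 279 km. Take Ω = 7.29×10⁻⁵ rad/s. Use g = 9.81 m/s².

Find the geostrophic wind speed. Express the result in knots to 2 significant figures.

34 knots

Coriolis parameter at 57°N:
f = 2Ω sin φ = 2 × 7.29×10⁻⁵ × sin 57° = 1.22×10⁻⁴ s⁻¹
Height gradient: |∂Z/∂n| = 60 m / 279000 m = 2.15×10⁻⁴
On a pressure surface, geostrophic balance gives V_g = (g/f)|∂Z/∂n|:
V_g = 9.81 × 2.15×10⁻⁴ / 1.22×10⁻⁴ = 17.3 m/s
Converting: 17.3 m/s × 1.944 = 34 knots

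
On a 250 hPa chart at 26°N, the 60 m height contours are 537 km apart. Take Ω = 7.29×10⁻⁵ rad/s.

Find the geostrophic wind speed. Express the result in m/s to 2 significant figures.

17 m/s

Coriolis parameter at 26°N:
f = 2Ω sin φ = 2 × 7.29×10⁻⁵ × sin 26° = 6.39×10⁻⁵ s⁻¹
Height gradient: |∂Z/∂n| = 60 m / 537000 m = 1.12×10⁻⁴
On a pressure surface, geostrophic balance gives V_g = (g/f)|∂Z/∂n|:
V_g = 9.81 × 1.12×10⁻⁴ / 6.39×10⁻⁵ = 17.1 m/s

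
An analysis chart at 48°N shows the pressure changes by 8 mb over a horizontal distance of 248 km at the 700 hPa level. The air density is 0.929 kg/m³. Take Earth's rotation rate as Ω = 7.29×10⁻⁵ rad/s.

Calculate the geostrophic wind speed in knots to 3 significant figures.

Coriolis parameter at 48°N:
f = 2Ω sin φ = 2 × 7.29×10⁻⁵ × sin 48° = 1.08×10⁻⁴ s⁻¹
Pressure gradient: |∂P/∂n| = 800 Pa / 248000 m = 3.23×10⁻³ Pa/m
Geostrophic balance (pressure-gradient force = Coriolis force):
V_g = (1/(fρ)) |∂P/∂n| = 3.23×10⁻³ / (1.08×10⁻⁴ × 0.929) = 32.0 m/s
Converting: 32.0 m/s × 1.944 = 62.3 knots

62.3 knots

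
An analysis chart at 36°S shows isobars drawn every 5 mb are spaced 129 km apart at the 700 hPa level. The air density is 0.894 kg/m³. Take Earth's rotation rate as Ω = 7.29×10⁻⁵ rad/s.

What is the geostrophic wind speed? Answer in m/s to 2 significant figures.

51 m/s

Coriolis parameter at 36°S:
f = 2Ω sin φ = 2 × 7.29×10⁻⁵ × sin 36° = 8.57×10⁻⁵ s⁻¹
Pressure gradient: |∂P/∂n| = 500 Pa / 129000 m = 3.88×10⁻³ Pa/m
Geostrophic balance (pressure-gradient force = Coriolis force):
V_g = (1/(fρ)) |∂P/∂n| = 3.88×10⁻³ / (8.57×10⁻⁵ × 0.894) = 50.6 m/s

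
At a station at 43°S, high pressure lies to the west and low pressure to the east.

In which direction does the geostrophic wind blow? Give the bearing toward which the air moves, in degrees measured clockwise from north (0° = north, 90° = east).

000°

The pressure-gradient force points toward the east (bearing 090°).
Geostrophic balance: in the Southern Hemisphere the Coriolis force deflects motion to the left, so the geostrophic wind blows 90° to the left of the pressure-gradient force (low pressure on the right).
Rotating 090° by 90° counterclockwise gives 000° — the wind blows toward the north.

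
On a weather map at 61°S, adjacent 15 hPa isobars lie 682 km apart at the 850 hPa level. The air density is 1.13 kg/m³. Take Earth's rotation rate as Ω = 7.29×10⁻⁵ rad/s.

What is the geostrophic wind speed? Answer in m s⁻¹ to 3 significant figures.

15.3 m s⁻¹

Coriolis parameter at 61°S:
f = 2Ω sin φ = 2 × 7.29×10⁻⁵ × sin 61° = 1.28×10⁻⁴ s⁻¹
Pressure gradient: |∂P/∂n| = 1500 Pa / 682000 m = 2.20×10⁻³ Pa/m
Geostrophic balance (pressure-gradient force = Coriolis force):
V_g = (1/(fρ)) |∂P/∂n| = 2.20×10⁻³ / (1.28×10⁻⁴ × 1.13) = 15.3 m/s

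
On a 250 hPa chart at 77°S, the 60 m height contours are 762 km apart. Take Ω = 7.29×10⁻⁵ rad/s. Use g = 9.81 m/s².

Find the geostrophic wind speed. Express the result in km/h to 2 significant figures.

20 km/h

Coriolis parameter at 77°S:
f = 2Ω sin φ = 2 × 7.29×10⁻⁵ × sin 77° = 1.42×10⁻⁴ s⁻¹
Height gradient: |∂Z/∂n| = 60 m / 762000 m = 7.87×10⁻⁵
On a pressure surface, geostrophic balance gives V_g = (g/f)|∂Z/∂n|:
V_g = 9.81 × 7.87×10⁻⁵ / 1.42×10⁻⁴ = 5.44 m/s
Converting: 5.44 m/s × 3.6 = 20 km/h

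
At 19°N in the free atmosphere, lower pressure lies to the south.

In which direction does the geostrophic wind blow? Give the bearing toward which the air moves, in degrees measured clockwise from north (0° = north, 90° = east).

270°

The pressure-gradient force points toward the south (bearing 180°).
Geostrophic balance: in the Northern Hemisphere the Coriolis force deflects motion to the right, so the geostrophic wind blows 90° to the right of the pressure-gradient force (low pressure on the left).
Rotating 180° by 90° clockwise gives 270° — the wind blows toward the west.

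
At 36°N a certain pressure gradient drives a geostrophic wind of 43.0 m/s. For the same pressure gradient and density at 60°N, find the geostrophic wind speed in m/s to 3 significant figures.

29.2 m/s

With the same pressure gradient and density, V_g ∝ 1/f ∝ 1/sin φ.
V₂ = V₁ · sin φ₁ / sin φ₂ = 43.0 × sin 36° / sin 60°
V₂ = 43.0 × 0.5878/0.8660 = 29.2 m/s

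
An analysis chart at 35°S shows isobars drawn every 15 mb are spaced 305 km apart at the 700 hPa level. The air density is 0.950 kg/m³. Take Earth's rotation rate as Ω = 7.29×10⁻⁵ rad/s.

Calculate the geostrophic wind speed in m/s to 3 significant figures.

61.9 m/s

Coriolis parameter at 35°S:
f = 2Ω sin φ = 2 × 7.29×10⁻⁵ × sin 35° = 8.36×10⁻⁵ s⁻¹
Pressure gradient: |∂P/∂n| = 1500 Pa / 305000 m = 4.92×10⁻³ Pa/m
Geostrophic balance (pressure-gradient force = Coriolis force):
V_g = (1/(fρ)) |∂P/∂n| = 4.92×10⁻³ / (8.36×10⁻⁵ × 0.950) = 61.9 m/s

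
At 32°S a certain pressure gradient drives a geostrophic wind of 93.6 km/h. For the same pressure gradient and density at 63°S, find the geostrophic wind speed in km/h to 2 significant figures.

With the same pressure gradient and density, V_g ∝ 1/f ∝ 1/sin φ.
V₂ = V₁ · sin φ₁ / sin φ₂ = 93.6 × sin 32° / sin 63°
V₂ = 93.6 × 0.5299/0.8910 = 56 km/h

56 km/h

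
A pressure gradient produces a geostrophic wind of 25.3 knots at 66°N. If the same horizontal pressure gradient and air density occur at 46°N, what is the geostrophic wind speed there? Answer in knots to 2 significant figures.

32 knots

With the same pressure gradient and density, V_g ∝ 1/f ∝ 1/sin φ.
V₂ = V₁ · sin φ₁ / sin φ₂ = 25.3 × sin 66° / sin 46°
V₂ = 25.3 × 0.9135/0.7193 = 32 knots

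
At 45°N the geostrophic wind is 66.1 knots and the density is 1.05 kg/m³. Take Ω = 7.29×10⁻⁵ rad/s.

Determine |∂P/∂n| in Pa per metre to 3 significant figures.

Coriolis parameter at 45°N:
f = 2Ω sin φ = 2 × 7.29×10⁻⁵ × sin 45° = 1.03×10⁻⁴ s⁻¹
Wind speed in SI: 66.1 knots = 34.0 m/s
Geostrophic balance rearranged: |∂P/∂n| = f ρ V_g
|∂P/∂n| = 1.03×10⁻⁴ × 1.05 × 34.0 = 3.68×10⁻³ Pa/m

3.68×10⁻³ Pa/m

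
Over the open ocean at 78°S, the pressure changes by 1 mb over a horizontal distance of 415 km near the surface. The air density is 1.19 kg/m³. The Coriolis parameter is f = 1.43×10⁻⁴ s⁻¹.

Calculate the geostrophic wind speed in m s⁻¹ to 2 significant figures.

Pressure gradient: |∂P/∂n| = 100 Pa / 415000 m = 2.41×10⁻⁴ Pa/m
Geostrophic balance (pressure-gradient force = Coriolis force):
V_g = (1/(fρ)) |∂P/∂n| = 2.41×10⁻⁴ / (1.43×10⁻⁴ × 1.19) = 1.42 m/s

1.4 m s⁻¹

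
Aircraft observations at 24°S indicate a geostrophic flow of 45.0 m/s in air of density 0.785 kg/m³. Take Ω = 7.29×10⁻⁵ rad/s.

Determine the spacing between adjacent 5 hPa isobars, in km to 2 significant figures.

240 km

Coriolis parameter at 24°S:
f = 2Ω sin φ = 2 × 7.29×10⁻⁵ × sin 24° = 5.93×10⁻⁵ s⁻¹
Geostrophic balance rearranged: |∂P/∂n| = f ρ V_g
|∂P/∂n| = 5.93×10⁻⁵ × 0.785 × 45.0 = 2.09×10⁻³ Pa/m
Isobar spacing: Δn = ΔP/|∂P/∂n| = 500 Pa / 2.09×10⁻³ Pa/m = 238681 m ≈ 240 km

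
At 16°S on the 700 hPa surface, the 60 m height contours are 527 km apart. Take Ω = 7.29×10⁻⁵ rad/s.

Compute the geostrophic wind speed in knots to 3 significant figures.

Coriolis parameter at 16°S:
f = 2Ω sin φ = 2 × 7.29×10⁻⁵ × sin 16° = 4.02×10⁻⁵ s⁻¹
Height gradient: |∂Z/∂n| = 60 m / 527000 m = 1.14×10⁻⁴
On a pressure surface, geostrophic balance gives V_g = (g/f)|∂Z/∂n|:
V_g = 9.81 × 1.14×10⁻⁴ / 4.02×10⁻⁵ = 27.8 m/s
Converting: 27.8 m/s × 1.944 = 54.0 knots

54.0 knots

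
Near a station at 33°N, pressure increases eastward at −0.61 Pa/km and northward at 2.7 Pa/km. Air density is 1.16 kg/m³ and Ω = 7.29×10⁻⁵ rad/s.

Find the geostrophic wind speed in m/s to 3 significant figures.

Coriolis parameter at 33°N:
f = 2Ω sin φ = 2 × 7.29×10⁻⁵ × sin 33° = 7.94×10⁻⁵ s⁻¹
Component geostrophic relations (x east, y north):
u_g = −(1/(fρ)) ∂P/∂y,  v_g = (1/(fρ)) ∂P/∂x
u_g = −(2.7×10⁻³)/(7.94×10⁻⁵ × 1.16) = −29.3 m/s;  v_g = (−0.61×10⁻³)/(7.94×10⁻⁵ × 1.16) = −6.62 m/s
|V_g| = √(u_g² + v_g²) = 30.1 m/s

30.1 m/s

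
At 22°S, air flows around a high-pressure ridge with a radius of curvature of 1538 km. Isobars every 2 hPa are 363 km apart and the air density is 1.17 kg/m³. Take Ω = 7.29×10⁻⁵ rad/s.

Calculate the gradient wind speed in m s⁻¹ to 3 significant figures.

Coriolis parameter at 22°S:
f = 2Ω sin φ = 2 × 7.29×10⁻⁵ × sin 22° = 5.46×10⁻⁵ s⁻¹
Pressure gradient: |∂P/∂n| = 200 Pa / 363000 m = 5.51×10⁻⁴ Pa/m
Geostrophic speed: V_g = |∂P/∂n|/(fρ) = 5.51×10⁻⁴/(5.46×10⁻⁵ × 1.17) = 8.62 m/s
Around a high, pressure-gradient force acts outward with centrifugal, so Coriolis balances both:
fV = (1/ρ)|∂P/∂n| + V²/R  →  V² − fR·V + fR·V_g = 0
With fR = 5.46×10⁻⁵ × 1538×10³ m = 84.0 m/s:
V = [fR − √((fR)² − 4 fR V_g)]/2 = [84.0 − √(84.0² − 4×84.0×8.62)]/2 = 9.75 m/s
Supergeostrophic (V > V_g = 8.62 m/s), as expected around a high.

9.75 m s⁻¹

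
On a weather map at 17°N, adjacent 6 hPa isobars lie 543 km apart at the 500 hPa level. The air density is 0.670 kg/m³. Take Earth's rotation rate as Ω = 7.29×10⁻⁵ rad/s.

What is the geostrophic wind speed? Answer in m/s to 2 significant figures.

Coriolis parameter at 17°N:
f = 2Ω sin φ = 2 × 7.29×10⁻⁵ × sin 17° = 4.26×10⁻⁵ s⁻¹
Pressure gradient: |∂P/∂n| = 600 Pa / 543000 m = 1.10×10⁻³ Pa/m
Geostrophic balance (pressure-gradient force = Coriolis force):
V_g = (1/(fρ)) |∂P/∂n| = 1.10×10⁻³ / (4.26×10⁻⁵ × 0.670) = 38.7 m/s

39 m/s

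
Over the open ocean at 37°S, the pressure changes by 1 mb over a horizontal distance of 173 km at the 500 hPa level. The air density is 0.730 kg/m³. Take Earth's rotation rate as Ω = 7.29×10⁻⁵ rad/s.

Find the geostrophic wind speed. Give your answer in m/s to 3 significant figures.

9.02 m/s

Coriolis parameter at 37°S:
f = 2Ω sin φ = 2 × 7.29×10⁻⁵ × sin 37° = 8.77×10⁻⁵ s⁻¹
Pressure gradient: |∂P/∂n| = 100 Pa / 173000 m = 5.78×10⁻⁴ Pa/m
Geostrophic balance (pressure-gradient force = Coriolis force):
V_g = (1/(fρ)) |∂P/∂n| = 5.78×10⁻⁴ / (8.77×10⁻⁵ × 0.730) = 9.02 m/s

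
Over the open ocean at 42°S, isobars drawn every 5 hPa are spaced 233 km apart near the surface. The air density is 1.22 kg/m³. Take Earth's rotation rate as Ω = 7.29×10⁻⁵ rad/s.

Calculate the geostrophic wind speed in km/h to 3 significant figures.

Coriolis parameter at 42°S:
f = 2Ω sin φ = 2 × 7.29×10⁻⁵ × sin 42° = 9.76×10⁻⁵ s⁻¹
Pressure gradient: |∂P/∂n| = 500 Pa / 233000 m = 2.15×10⁻³ Pa/m
Geostrophic balance (pressure-gradient force = Coriolis force):
V_g = (1/(fρ)) |∂P/∂n| = 2.15×10⁻³ / (9.76×10⁻⁵ × 1.22) = 18.0 m/s
Converting: 18.0 m/s × 3.6 = 64.9 km/h

64.9 km/h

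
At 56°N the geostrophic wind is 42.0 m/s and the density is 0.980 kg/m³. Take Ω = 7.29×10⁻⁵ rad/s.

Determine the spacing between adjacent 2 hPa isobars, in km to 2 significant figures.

40 km

Coriolis parameter at 56°N:
f = 2Ω sin φ = 2 × 7.29×10⁻⁵ × sin 56° = 1.21×10⁻⁴ s⁻¹
Geostrophic balance rearranged: |∂P/∂n| = f ρ V_g
|∂P/∂n| = 1.21×10⁻⁴ × 0.980 × 42.0 = 4.98×10⁻³ Pa/m
Isobar spacing: Δn = ΔP/|∂P/∂n| = 200 Pa / 4.98×10⁻³ Pa/m = 40200 m ≈ 40 km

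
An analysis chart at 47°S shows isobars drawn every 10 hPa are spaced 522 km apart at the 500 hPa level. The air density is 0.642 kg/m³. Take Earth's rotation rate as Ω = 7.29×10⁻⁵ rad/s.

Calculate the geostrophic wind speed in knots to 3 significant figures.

54.4 knots

Coriolis parameter at 47°S:
f = 2Ω sin φ = 2 × 7.29×10⁻⁵ × sin 47° = 1.07×10⁻⁴ s⁻¹
Pressure gradient: |∂P/∂n| = 1000 Pa / 522000 m = 1.92×10⁻³ Pa/m
Geostrophic balance (pressure-gradient force = Coriolis force):
V_g = (1/(fρ)) |∂P/∂n| = 1.92×10⁻³ / (1.07×10⁻⁴ × 0.642) = 28.0 m/s
Converting: 28.0 m/s × 1.944 = 54.4 knots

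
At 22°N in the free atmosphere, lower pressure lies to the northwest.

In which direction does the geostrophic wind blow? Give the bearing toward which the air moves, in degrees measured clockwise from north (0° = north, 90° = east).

045°

The pressure-gradient force points toward the northwest (bearing 315°).
Geostrophic balance: in the Northern Hemisphere the Coriolis force deflects motion to the right, so the geostrophic wind blows 90° to the right of the pressure-gradient force (low pressure on the left).
Rotating 315° by 90° clockwise gives 045° — the wind blows toward the northeast.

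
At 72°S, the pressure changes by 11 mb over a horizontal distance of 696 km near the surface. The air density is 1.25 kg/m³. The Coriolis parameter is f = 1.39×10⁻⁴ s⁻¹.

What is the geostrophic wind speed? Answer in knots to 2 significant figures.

18 knots

Pressure gradient: |∂P/∂n| = 1100 Pa / 696000 m = 1.58×10⁻³ Pa/m
Geostrophic balance (pressure-gradient force = Coriolis force):
V_g = (1/(fρ)) |∂P/∂n| = 1.58×10⁻³ / (1.39×10⁻⁴ × 1.25) = 9.10 m/s
Converting: 9.10 m/s × 1.944 = 18 knots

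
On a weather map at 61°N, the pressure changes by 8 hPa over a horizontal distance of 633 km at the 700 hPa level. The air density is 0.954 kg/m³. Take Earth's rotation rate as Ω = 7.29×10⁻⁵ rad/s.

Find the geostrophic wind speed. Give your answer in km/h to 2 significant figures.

37 km/h

Coriolis parameter at 61°N:
f = 2Ω sin φ = 2 × 7.29×10⁻⁵ × sin 61° = 1.28×10⁻⁴ s⁻¹
Pressure gradient: |∂P/∂n| = 800 Pa / 633000 m = 1.26×10⁻³ Pa/m
Geostrophic balance (pressure-gradient force = Coriolis force):
V_g = (1/(fρ)) |∂P/∂n| = 1.26×10⁻³ / (1.28×10⁻⁴ × 0.954) = 10.4 m/s
Converting: 10.4 m/s × 3.6 = 37 km/h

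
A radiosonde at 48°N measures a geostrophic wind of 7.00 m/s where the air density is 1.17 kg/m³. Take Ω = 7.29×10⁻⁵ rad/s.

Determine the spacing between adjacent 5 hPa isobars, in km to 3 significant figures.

Coriolis parameter at 48°N:
f = 2Ω sin φ = 2 × 7.29×10⁻⁵ × sin 48° = 1.08×10⁻⁴ s⁻¹
Geostrophic balance rearranged: |∂P/∂n| = f ρ V_g
|∂P/∂n| = 1.08×10⁻⁴ × 1.17 × 7.00 = 8.87×10⁻⁴ Pa/m
Isobar spacing: Δn = ΔP/|∂P/∂n| = 500 Pa / 8.87×10⁻⁴ Pa/m = 563450 m ≈ 563 km

563 km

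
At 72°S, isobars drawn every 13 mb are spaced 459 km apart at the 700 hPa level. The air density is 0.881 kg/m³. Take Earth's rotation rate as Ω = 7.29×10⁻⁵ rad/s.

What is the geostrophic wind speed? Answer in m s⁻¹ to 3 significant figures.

23.2 m s⁻¹

Coriolis parameter at 72°S:
f = 2Ω sin φ = 2 × 7.29×10⁻⁵ × sin 72° = 1.39×10⁻⁴ s⁻¹
Pressure gradient: |∂P/∂n| = 1300 Pa / 459000 m = 2.83×10⁻³ Pa/m
Geostrophic balance (pressure-gradient force = Coriolis force):
V_g = (1/(fρ)) |∂P/∂n| = 2.83×10⁻³ / (1.39×10⁻⁴ × 0.881) = 23.2 m/s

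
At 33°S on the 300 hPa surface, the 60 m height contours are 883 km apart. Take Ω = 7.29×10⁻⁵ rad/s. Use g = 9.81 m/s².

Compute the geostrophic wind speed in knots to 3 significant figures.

16.3 knots

Coriolis parameter at 33°S:
f = 2Ω sin φ = 2 × 7.29×10⁻⁵ × sin 33° = 7.94×10⁻⁵ s⁻¹
Height gradient: |∂Z/∂n| = 60 m / 883000 m = 6.80×10⁻⁵
On a pressure surface, geostrophic balance gives V_g = (g/f)|∂Z/∂n|:
V_g = 9.81 × 6.80×10⁻⁵ / 7.94×10⁻⁵ = 8.39 m/s
Converting: 8.39 m/s × 1.944 = 16.3 knots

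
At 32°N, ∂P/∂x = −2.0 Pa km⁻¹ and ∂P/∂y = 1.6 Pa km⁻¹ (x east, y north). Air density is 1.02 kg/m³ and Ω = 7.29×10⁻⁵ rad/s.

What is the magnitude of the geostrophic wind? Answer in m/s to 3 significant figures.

Coriolis parameter at 32°N:
f = 2Ω sin φ = 2 × 7.29×10⁻⁵ × sin 32° = 7.73×10⁻⁵ s⁻¹
Component geostrophic relations (x east, y north):
u_g = −(1/(fρ)) ∂P/∂y,  v_g = (1/(fρ)) ∂P/∂x
u_g = −(1.6×10⁻³)/(7.73×10⁻⁵ × 1.02) = −20.3 m/s;  v_g = (−2.0×10⁻³)/(7.73×10⁻⁵ × 1.02) = −25.4 m/s
|V_g| = √(u_g² + v_g²) = 32.5 m/s

32.5 m/s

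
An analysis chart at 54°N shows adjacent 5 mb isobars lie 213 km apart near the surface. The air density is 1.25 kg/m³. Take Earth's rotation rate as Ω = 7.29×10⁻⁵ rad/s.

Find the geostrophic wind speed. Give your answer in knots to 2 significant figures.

Coriolis parameter at 54°N:
f = 2Ω sin φ = 2 × 7.29×10⁻⁵ × sin 54° = 1.18×10⁻⁴ s⁻¹
Pressure gradient: |∂P/∂n| = 500 Pa / 213000 m = 2.35×10⁻³ Pa/m
Geostrophic balance (pressure-gradient force = Coriolis force):
V_g = (1/(fρ)) |∂P/∂n| = 2.35×10⁻³ / (1.18×10⁻⁴ × 1.25) = 15.9 m/s
Converting: 15.9 m/s × 1.944 = 31 knots

31 knots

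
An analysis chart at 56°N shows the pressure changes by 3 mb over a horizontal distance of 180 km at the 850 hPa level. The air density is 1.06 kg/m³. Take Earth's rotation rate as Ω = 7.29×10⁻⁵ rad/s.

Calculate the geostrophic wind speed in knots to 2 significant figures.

25 knots

Coriolis parameter at 56°N:
f = 2Ω sin φ = 2 × 7.29×10⁻⁵ × sin 56° = 1.21×10⁻⁴ s⁻¹
Pressure gradient: |∂P/∂n| = 300 Pa / 180000 m = 1.67×10⁻³ Pa/m
Geostrophic balance (pressure-gradient force = Coriolis force):
V_g = (1/(fρ)) |∂P/∂n| = 1.67×10⁻³ / (1.21×10⁻⁴ × 1.06) = 13.0 m/s
Converting: 13.0 m/s × 1.944 = 25 knots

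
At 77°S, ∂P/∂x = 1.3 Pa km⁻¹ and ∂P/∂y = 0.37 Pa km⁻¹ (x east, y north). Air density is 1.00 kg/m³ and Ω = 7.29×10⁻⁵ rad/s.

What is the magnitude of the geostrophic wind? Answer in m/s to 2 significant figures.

Coriolis parameter at 77°S:
f = 2Ω sin φ = 2 × 7.29×10⁻⁵ × sin 77° = 1.42×10⁻⁴ s⁻¹
In the Southern Hemisphere f is negative: f = −1.42×10⁻⁴ s⁻¹.
Component geostrophic relations (x east, y north):
u_g = −(1/(fρ)) ∂P/∂y,  v_g = (1/(fρ)) ∂P/∂x
u_g = −(0.37×10⁻³)/(−1.42×10⁻⁴ × 1.00) = 2.60 m/s;  v_g = (1.3×10⁻³)/(−1.42×10⁻⁴ × 1.00) = −9.15 m/s
|V_g| = √(u_g² + v_g²) = 9.51 m/s

9.5 m/s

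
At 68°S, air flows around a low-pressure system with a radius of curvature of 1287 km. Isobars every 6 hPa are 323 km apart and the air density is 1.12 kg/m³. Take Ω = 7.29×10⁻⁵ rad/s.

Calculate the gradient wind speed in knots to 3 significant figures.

22.4 knots

Coriolis parameter at 68°S:
f = 2Ω sin φ = 2 × 7.29×10⁻⁵ × sin 68° = 1.35×10⁻⁴ s⁻¹
Pressure gradient: |∂P/∂n| = 600 Pa / 323000 m = 1.86×10⁻³ Pa/m
Geostrophic speed: V_g = |∂P/∂n|/(fρ) = 1.86×10⁻³/(1.35×10⁻⁴ × 1.12) = 12.3 m/s
Around a low, centrifugal force acts outward with Coriolis, so pressure-gradient force balances both:
(1/ρ)|∂P/∂n| = fV + V²/R  →  V² + fR·V − fR·V_g = 0
With fR = 1.35×10⁻⁴ × 1287×10³ m = 174 m/s:
V = [−fR + √((fR)² + 4 fR V_g)]/2 = [−174 + √(174² + 4×174×12.3)]/2 = 11.5 m/s
Subgeostrophic (V < V_g = 12.3 m/s), as expected around a low.
Converting: 11.5 m/s × 1.944 = 22.4 knots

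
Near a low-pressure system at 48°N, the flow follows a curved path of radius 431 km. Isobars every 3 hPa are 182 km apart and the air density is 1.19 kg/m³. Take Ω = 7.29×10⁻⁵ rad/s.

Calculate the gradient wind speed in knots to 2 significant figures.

20 knots

Coriolis parameter at 48°N:
f = 2Ω sin φ = 2 × 7.29×10⁻⁵ × sin 48° = 1.08×10⁻⁴ s⁻¹
Pressure gradient: |∂P/∂n| = 300 Pa / 182000 m = 1.65×10⁻³ Pa/m
Geostrophic speed: V_g = |∂P/∂n|/(fρ) = 1.65×10⁻³/(1.08×10⁻⁴ × 1.19) = 12.8 m/s
Around a low, centrifugal force acts outward with Coriolis, so pressure-gradient force balances both:
(1/ρ)|∂P/∂n| = fV + V²/R  →  V² + fR·V − fR·V_g = 0
With fR = 1.08×10⁻⁴ × 431×10³ m = 46.7 m/s:
V = [−fR + √((fR)² + 4 fR V_g)]/2 = [−46.7 + √(46.7² + 4×46.7×12.8)]/2 = 10.4 m/s
Subgeostrophic (V < V_g = 12.8 m/s), as expected around a low.
Converting: 10.4 m/s × 1.944 = 20 knots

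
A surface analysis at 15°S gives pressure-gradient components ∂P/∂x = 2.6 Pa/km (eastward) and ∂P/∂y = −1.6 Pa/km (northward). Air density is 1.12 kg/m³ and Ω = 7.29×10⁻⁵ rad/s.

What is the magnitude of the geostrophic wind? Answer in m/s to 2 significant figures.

Coriolis parameter at 15°S:
f = 2Ω sin φ = 2 × 7.29×10⁻⁵ × sin 15° = 3.77×10⁻⁵ s⁻¹
In the Southern Hemisphere f is negative: f = −3.77×10⁻⁵ s⁻¹.
Component geostrophic relations (x east, y north):
u_g = −(1/(fρ)) ∂P/∂y,  v_g = (1/(fρ)) ∂P/∂x
u_g = −(−1.6×10⁻³)/(−3.77×10⁻⁵ × 1.12) = −37.9 m/s;  v_g = (2.6×10⁻³)/(−3.77×10⁻⁵ × 1.12) = −61.5 m/s
|V_g| = √(u_g² + v_g²) = 72.2 m/s

72 m/s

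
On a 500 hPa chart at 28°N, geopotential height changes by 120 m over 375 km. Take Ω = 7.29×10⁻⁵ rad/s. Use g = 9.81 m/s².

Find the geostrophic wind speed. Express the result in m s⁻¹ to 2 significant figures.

Coriolis parameter at 28°N:
f = 2Ω sin φ = 2 × 7.29×10⁻⁵ × sin 28° = 6.84×10⁻⁵ s⁻¹
Height gradient: |∂Z/∂n| = 120 m / 375000 m = 3.20×10⁻⁴
On a pressure surface, geostrophic balance gives V_g = (g/f)|∂Z/∂n|:
V_g = 9.81 × 3.20×10⁻⁴ / 6.84×10⁻⁵ = 45.9 m/s

46 m s⁻¹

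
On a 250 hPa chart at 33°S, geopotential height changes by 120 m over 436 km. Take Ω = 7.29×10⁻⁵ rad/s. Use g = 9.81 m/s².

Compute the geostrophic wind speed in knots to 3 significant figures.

66.1 knots

Coriolis parameter at 33°S:
f = 2Ω sin φ = 2 × 7.29×10⁻⁵ × sin 33° = 7.94×10⁻⁵ s⁻¹
Height gradient: |∂Z/∂n| = 120 m / 436000 m = 2.75×10⁻⁴
On a pressure surface, geostrophic balance gives V_g = (g/f)|∂Z/∂n|:
V_g = 9.81 × 2.75×10⁻⁴ / 7.94×10⁻⁵ = 34.0 m/s
Converting: 34.0 m/s × 1.944 = 66.1 knots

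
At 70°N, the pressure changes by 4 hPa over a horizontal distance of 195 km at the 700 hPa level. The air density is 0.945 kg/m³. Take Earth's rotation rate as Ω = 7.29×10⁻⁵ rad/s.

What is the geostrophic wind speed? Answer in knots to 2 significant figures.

31 knots

Coriolis parameter at 70°N:
f = 2Ω sin φ = 2 × 7.29×10⁻⁵ × sin 70° = 1.37×10⁻⁴ s⁻¹
Pressure gradient: |∂P/∂n| = 400 Pa / 195000 m = 2.05×10⁻³ Pa/m
Geostrophic balance (pressure-gradient force = Coriolis force):
V_g = (1/(fρ)) |∂P/∂n| = 2.05×10⁻³ / (1.37×10⁻⁴ × 0.945) = 15.8 m/s
Converting: 15.8 m/s × 1.944 = 31 knots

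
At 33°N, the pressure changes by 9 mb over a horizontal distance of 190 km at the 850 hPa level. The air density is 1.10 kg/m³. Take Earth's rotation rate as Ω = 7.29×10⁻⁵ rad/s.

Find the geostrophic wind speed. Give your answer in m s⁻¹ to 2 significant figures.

54 m s⁻¹

Coriolis parameter at 33°N:
f = 2Ω sin φ = 2 × 7.29×10⁻⁵ × sin 33° = 7.94×10⁻⁵ s⁻¹
Pressure gradient: |∂P/∂n| = 900 Pa / 190000 m = 4.74×10⁻³ Pa/m
Geostrophic balance (pressure-gradient force = Coriolis force):
V_g = (1/(fρ)) |∂P/∂n| = 4.74×10⁻³ / (7.94×10⁻⁵ × 1.10) = 54.2 m/s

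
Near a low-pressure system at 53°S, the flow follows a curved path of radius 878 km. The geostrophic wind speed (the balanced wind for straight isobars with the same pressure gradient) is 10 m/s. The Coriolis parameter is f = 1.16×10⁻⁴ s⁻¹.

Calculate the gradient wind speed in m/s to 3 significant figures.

9.17 m/s

Around a low, centrifugal force acts outward with Coriolis, so pressure-gradient force balances both:
(1/ρ)|∂P/∂n| = fV + V²/R  →  V² + fR·V − fR·V_g = 0
With fR = 1.16×10⁻⁴ × 878×10³ m = 102 m/s:
V = [−fR + √((fR)² + 4 fR V_g)]/2 = [−102 + √(102² + 4×102×10)]/2 = 9.17 m/s
Subgeostrophic (V < V_g = 10 m/s), as expected around a low.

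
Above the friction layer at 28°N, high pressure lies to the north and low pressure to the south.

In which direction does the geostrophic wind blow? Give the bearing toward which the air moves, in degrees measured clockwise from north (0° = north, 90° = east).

The pressure-gradient force points toward the south (bearing 180°).
Geostrophic balance: in the Northern Hemisphere the Coriolis force deflects motion to the right, so the geostrophic wind blows 90° to the right of the pressure-gradient force (low pressure on the left).
Rotating 180° by 90° clockwise gives 270° — the wind blows toward the west.

270°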